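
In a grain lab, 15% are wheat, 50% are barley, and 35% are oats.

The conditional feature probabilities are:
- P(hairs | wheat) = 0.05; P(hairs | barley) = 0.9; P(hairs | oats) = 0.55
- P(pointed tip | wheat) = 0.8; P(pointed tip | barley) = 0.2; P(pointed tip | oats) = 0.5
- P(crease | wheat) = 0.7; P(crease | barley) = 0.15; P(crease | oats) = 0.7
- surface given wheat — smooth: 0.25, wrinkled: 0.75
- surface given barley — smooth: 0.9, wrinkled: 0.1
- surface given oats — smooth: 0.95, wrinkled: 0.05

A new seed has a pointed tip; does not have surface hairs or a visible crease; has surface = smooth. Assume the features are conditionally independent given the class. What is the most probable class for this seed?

oats

wheat: 0.15 × (1−0.05) × 0.8 × (1−0.7) × 0.25 = 0.00855
barley: 0.5 × (1−0.9) × 0.2 × (1−0.15) × 0.9 = 0.00765
oats: 0.35 × (1−0.55) × 0.5 × (1−0.7) × 0.95 = 0.02244375
Highest score → oats.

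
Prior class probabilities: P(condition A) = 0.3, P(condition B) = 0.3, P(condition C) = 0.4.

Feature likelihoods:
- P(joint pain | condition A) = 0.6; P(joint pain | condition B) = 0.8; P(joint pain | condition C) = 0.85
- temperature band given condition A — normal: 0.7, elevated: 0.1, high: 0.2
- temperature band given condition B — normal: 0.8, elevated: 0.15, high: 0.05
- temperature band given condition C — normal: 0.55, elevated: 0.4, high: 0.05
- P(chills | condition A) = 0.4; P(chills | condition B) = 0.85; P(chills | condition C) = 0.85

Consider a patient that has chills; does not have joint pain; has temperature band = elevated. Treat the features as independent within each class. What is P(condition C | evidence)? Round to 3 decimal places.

0.621

condition A: 0.3 × (1−0.6) × 0.1 × 0.4 = 0.0048
condition B: 0.3 × (1−0.8) × 0.15 × 0.85 = 0.00765
condition C: 0.4 × (1−0.85) × 0.4 × 0.85 = 0.0204
P(condition C | x) = 0.0204 / 0.03285 ≈ 0.621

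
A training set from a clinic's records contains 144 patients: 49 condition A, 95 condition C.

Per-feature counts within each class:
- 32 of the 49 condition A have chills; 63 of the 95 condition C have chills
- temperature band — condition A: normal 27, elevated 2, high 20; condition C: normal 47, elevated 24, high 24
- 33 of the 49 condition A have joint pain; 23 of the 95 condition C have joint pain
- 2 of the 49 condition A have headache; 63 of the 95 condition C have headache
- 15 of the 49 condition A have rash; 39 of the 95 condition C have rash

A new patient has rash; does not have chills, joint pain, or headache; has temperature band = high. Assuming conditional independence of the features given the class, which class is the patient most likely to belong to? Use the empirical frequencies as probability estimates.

condition A: (49/144) × (17/49) × (20/49) × (16/49) × (47/49) × (15/49) ≈ 0.00461999
condition C: (95/144) × (32/95) × (24/95) × (72/95) × (32/95) × (39/95) ≈ 0.00588371
Highest score → condition C.

condition C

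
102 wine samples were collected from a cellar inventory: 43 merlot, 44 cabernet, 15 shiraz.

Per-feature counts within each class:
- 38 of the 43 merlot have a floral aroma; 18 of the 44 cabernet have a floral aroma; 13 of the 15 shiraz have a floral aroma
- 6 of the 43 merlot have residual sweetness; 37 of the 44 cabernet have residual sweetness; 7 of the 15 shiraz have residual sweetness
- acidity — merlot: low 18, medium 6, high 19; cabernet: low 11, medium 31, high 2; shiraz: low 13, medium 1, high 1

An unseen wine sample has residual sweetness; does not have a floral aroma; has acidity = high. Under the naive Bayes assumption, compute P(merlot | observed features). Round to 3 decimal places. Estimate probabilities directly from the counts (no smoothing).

merlot: (43/102) × (5/43) × (6/43) × (19/43) ≈ 0.0030223
cabernet: (44/102) × (26/44) × (37/44) × (2/44) ≈ 0.00974315
shiraz: (15/102) × (2/15) × (7/15) × (1/15) ≈ 0.000610022
P(merlot | x) = 0.0030223 / 0.013375472 ≈ 0.226

0.226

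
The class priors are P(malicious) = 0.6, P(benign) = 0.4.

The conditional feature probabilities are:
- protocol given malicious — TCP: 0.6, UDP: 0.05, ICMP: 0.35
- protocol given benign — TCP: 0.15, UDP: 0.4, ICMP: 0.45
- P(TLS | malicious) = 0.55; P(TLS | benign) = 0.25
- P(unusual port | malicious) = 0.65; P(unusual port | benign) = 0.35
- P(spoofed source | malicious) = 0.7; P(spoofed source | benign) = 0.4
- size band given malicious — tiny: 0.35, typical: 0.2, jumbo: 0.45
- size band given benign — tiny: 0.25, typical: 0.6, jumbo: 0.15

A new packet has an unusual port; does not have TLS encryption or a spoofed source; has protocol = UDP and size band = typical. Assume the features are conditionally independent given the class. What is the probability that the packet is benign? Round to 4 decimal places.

0.9664

malicious: 0.6 × 0.05 × (1−0.55) × 0.65 × (1−0.7) × 0.2 = 0.0005265
benign: 0.4 × 0.4 × (1−0.25) × 0.35 × (1−0.4) × 0.6 = 0.01512
P(benign | x) = 0.01512 / 0.0156465 ≈ 0.9664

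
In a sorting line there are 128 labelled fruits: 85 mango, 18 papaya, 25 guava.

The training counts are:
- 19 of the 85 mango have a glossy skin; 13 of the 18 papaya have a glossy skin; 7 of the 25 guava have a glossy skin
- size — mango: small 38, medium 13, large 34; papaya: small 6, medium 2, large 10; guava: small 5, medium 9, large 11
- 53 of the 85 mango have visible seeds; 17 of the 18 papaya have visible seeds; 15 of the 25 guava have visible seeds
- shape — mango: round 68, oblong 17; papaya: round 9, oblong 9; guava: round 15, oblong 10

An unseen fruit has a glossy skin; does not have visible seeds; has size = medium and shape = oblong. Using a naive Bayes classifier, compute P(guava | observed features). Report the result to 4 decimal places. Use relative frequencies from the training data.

0.6090

mango: (85/128) × (19/85) × (13/85) × (32/85) × (17/85) ≈ 0.00170934
papaya: (18/128) × (13/18) × (2/18) × (1/18) × (9/18) ≈ 0.000313465
guava: (25/128) × (7/25) × (9/25) × (10/25) × (10/25) = 0.00315
P(guava | x) = 0.00315 / 0.005172805 ≈ 0.6090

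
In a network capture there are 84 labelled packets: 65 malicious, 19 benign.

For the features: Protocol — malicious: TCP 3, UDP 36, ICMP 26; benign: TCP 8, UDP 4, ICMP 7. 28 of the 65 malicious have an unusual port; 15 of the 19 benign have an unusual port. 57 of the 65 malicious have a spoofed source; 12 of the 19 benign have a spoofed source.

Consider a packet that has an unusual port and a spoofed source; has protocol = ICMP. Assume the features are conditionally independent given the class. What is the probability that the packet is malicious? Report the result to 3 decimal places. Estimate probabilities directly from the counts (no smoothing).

0.738

malicious: (65/84) × (26/65) × (28/65) × (57/65) ≈ 0.116923
benign: (19/84) × (7/19) × (15/19) × (12/19) ≈ 0.0415512
P(malicious | x) = 0.116923 / 0.1584742 ≈ 0.738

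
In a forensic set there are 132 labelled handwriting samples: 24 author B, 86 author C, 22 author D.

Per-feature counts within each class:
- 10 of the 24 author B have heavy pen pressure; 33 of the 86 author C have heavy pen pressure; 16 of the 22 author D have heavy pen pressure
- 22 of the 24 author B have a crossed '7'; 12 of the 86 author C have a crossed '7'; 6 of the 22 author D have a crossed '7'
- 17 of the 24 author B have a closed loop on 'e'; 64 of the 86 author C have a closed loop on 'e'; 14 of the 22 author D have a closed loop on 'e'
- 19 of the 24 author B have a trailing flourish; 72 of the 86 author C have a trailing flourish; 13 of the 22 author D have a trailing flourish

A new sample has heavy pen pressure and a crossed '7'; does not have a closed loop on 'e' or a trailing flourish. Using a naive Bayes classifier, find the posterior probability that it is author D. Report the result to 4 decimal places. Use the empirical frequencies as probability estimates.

0.4644

author B: (24/132) × (10/24) × (22/24) × (7/24) × (5/24) ≈ 0.00421971
author C: (86/132) × (33/86) × (12/86) × (22/86) × (14/86) ≈ 0.0014527
author D: (22/132) × (16/22) × (6/22) × (8/22) × (9/22) ≈ 0.0049177
P(author D | x) = 0.0049177 / 0.01059011 ≈ 0.4644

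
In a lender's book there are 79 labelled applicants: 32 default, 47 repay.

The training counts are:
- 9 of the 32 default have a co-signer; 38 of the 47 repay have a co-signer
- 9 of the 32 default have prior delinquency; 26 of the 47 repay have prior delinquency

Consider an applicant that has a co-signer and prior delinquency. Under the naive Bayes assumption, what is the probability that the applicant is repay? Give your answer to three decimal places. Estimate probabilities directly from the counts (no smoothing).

0.893

default: (32/79) × (9/32) × (9/32) ≈ 0.0320411
repay: (47/79) × (38/47) × (26/47) ≈ 0.266092
P(repay | x) = 0.266092 / 0.2981331 ≈ 0.893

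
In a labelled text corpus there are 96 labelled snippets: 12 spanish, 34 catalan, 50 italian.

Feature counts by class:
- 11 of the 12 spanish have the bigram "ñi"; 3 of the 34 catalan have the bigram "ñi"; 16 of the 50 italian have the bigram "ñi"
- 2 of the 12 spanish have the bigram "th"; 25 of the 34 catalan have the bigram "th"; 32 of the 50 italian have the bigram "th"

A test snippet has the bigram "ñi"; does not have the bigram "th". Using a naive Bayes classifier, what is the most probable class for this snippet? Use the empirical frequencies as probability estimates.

spanish

spanish: (12/96) × (11/12) × (10/12) ≈ 0.0954861
catalan: (34/96) × (3/34) × (9/34) ≈ 0.00827206
italian: (50/96) × (16/50) × (18/50) = 0.06
Highest score → spanish.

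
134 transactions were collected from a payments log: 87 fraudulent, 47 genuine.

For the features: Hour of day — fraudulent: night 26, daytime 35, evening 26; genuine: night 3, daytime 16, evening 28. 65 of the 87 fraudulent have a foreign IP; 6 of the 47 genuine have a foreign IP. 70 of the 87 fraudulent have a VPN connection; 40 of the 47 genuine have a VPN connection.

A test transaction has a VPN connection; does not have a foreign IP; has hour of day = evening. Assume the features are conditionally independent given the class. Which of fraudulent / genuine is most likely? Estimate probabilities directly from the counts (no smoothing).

genuine

fraudulent: (87/134) × (26/87) × (22/87) × (70/87) ≈ 0.0394776
genuine: (47/134) × (28/47) × (41/47) × (40/47) ≈ 0.155132
Highest score → genuine.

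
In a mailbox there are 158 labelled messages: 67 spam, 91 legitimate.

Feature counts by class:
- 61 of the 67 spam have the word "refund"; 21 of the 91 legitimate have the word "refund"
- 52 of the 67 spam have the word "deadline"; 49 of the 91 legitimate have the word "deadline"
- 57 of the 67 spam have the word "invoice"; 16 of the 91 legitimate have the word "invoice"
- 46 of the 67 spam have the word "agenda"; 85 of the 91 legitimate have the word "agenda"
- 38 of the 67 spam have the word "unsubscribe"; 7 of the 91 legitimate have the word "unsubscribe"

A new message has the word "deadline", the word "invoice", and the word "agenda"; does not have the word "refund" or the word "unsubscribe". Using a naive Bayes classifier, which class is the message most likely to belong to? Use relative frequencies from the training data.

legitimate

spam: (67/158) × (6/67) × (52/67) × (57/67) × (46/67) × (29/67) ≈ 0.00745125
legitimate: (91/158) × (70/91) × (49/91) × (16/91) × (85/91) × (84/91) ≈ 0.0361651
Highest score → legitimate.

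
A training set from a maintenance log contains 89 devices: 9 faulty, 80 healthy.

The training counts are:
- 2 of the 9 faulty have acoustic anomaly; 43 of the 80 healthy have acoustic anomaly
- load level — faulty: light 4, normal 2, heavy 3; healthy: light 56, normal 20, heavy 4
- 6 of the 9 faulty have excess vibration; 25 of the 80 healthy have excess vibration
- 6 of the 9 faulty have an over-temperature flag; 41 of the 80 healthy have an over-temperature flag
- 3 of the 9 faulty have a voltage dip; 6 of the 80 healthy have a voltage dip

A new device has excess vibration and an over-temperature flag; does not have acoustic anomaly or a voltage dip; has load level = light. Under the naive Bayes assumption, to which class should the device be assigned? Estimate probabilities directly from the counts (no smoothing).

faulty: (9/89) × (7/9) × (4/9) × (6/9) × (6/9) × (6/9) ≈ 0.0103574
healthy: (80/89) × (37/80) × (56/80) × (25/80) × (41/80) × (74/80) ≈ 0.0431117
Highest score → healthy.

healthy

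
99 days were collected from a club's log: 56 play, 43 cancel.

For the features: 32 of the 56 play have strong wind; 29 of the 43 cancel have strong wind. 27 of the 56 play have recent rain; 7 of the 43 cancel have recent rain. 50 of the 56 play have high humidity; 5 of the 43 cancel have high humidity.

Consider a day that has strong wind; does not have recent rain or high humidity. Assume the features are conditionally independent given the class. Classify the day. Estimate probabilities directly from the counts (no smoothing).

play: (56/99) × (32/56) × (29/56) × (6/56) ≈ 0.0179344
cancel: (43/99) × (29/43) × (36/43) × (38/43) ≈ 0.216726
Highest score → cancel.

cancel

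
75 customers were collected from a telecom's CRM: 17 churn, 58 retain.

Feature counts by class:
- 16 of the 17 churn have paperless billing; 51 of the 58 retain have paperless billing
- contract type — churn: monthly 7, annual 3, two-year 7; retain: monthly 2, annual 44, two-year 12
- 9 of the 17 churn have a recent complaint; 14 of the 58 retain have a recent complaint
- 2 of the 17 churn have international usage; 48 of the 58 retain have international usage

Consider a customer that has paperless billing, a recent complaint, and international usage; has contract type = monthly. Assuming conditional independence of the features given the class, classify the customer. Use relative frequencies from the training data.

churn: (17/75) × (16/17) × (7/17) × (9/17) × (2/17) ≈ 0.0054712
retain: (58/75) × (51/58) × (2/58) × (14/58) × (48/58) ≈ 0.00468408
Highest score → churn.

churn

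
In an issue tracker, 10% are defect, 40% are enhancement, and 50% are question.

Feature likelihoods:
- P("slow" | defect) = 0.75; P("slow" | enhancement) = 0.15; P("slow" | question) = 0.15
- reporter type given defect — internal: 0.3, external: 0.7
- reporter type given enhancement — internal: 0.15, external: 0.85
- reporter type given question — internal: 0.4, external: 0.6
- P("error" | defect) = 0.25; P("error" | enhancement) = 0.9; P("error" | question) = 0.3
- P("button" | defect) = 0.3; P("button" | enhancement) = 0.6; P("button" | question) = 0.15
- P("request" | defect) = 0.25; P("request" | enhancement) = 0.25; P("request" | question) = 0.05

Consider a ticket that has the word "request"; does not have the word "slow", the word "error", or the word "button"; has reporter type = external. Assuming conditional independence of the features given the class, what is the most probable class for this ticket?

defect: 0.1 × (1−0.75) × 0.7 × (1−0.25) × (1−0.3) × 0.25 = 0.002296875
enhancement: 0.4 × (1−0.15) × 0.85 × (1−0.9) × (1−0.6) × 0.25 = 0.00289
question: 0.5 × (1−0.15) × 0.6 × (1−0.3) × (1−0.15) × 0.05 = 0.00758625
Highest score → question.

question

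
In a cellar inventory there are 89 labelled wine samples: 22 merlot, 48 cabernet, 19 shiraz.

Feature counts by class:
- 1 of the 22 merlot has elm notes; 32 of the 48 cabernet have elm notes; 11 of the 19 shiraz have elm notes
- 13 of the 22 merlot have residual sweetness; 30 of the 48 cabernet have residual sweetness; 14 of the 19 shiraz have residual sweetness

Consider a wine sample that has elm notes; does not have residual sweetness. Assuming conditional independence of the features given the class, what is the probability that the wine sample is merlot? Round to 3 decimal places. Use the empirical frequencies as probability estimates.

0.027

merlot: (22/89) × (1/22) × (9/22) ≈ 0.00459653
cabernet: (48/89) × (32/48) × (18/48) ≈ 0.134831
shiraz: (19/89) × (11/19) × (5/19) ≈ 0.0325251
P(merlot | x) = 0.00459653 / 0.17195263 ≈ 0.027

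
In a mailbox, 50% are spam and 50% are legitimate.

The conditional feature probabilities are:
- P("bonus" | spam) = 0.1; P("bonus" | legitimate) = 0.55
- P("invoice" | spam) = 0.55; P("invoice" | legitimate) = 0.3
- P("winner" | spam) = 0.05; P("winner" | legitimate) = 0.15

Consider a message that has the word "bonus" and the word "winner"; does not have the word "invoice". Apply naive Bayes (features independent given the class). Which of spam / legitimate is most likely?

legitimate

spam: 0.5 × 0.1 × (1−0.55) × 0.05 = 0.001125
legitimate: 0.5 × 0.55 × (1−0.3) × 0.15 = 0.028875
Highest score → legitimate.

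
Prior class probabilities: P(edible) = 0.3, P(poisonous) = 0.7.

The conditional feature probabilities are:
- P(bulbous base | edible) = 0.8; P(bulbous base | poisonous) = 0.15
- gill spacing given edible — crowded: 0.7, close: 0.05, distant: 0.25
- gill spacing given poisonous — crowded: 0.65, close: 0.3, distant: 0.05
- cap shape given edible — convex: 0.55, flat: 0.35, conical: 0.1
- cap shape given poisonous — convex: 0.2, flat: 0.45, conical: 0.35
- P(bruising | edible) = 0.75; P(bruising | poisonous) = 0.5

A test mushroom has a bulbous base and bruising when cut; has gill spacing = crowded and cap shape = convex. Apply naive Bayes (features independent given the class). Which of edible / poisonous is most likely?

edible

edible: 0.3 × 0.8 × 0.7 × 0.55 × 0.75 = 0.0693
poisonous: 0.7 × 0.15 × 0.65 × 0.2 × 0.5 = 0.006825
Highest score → edible.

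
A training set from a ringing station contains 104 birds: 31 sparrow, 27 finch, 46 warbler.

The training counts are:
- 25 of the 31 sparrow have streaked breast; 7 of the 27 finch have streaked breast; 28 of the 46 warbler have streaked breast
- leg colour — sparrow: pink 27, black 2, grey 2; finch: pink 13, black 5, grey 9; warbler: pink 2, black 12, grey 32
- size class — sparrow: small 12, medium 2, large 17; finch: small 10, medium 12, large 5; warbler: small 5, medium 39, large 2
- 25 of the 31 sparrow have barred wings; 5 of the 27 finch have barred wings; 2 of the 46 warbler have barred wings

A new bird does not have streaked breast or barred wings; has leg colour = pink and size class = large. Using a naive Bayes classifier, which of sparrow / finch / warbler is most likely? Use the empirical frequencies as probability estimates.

sparrow: (31/104) × (6/31) × (27/31) × (17/31) × (6/31) ≈ 0.00533331
finch: (27/104) × (20/27) × (13/27) × (5/27) × (22/27) ≈ 0.0139714
warbler: (46/104) × (18/46) × (2/46) × (2/46) × (44/46) ≈ 0.000312952
Highest score → finch.

finch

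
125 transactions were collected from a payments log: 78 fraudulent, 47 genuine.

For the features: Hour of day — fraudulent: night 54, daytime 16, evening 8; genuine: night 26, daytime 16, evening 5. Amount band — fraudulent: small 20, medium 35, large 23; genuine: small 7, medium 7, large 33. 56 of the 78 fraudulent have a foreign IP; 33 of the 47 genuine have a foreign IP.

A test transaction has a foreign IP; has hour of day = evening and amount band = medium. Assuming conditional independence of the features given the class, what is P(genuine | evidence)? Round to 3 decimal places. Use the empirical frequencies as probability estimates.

0.169

fraudulent: (78/125) × (8/78) × (35/78) × (56/78) ≈ 0.020618
genuine: (47/125) × (5/47) × (7/47) × (33/47) ≈ 0.00418289
P(genuine | x) = 0.00418289 / 0.02480089 ≈ 0.169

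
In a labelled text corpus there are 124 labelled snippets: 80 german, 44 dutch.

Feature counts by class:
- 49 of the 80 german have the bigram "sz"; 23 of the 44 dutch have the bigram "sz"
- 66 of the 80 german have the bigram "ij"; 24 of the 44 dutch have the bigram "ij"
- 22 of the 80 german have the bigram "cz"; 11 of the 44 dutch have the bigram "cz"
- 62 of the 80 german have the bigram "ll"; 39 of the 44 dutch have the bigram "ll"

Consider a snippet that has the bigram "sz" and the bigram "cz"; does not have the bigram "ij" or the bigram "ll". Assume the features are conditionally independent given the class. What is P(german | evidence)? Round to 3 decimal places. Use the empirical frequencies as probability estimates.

0.641

german: (80/124) × (49/80) × (14/80) × (22/80) × (18/80) ≈ 0.00427886
dutch: (44/124) × (23/44) × (20/44) × (11/44) × (5/44) ≈ 0.00239519
P(german | x) = 0.00427886 / 0.00667405 ≈ 0.641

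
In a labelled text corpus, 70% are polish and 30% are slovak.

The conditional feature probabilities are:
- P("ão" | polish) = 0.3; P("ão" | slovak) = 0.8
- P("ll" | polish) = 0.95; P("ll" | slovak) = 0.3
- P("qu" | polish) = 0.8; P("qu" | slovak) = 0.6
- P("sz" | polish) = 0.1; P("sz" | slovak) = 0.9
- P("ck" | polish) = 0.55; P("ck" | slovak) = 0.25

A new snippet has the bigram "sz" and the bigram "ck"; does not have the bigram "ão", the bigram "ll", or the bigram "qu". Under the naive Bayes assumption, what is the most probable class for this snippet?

slovak

polish: 0.7 × (1−0.3) × (1−0.95) × (1−0.8) × 0.1 × 0.55 = 0.0002695
slovak: 0.3 × (1−0.8) × (1−0.3) × (1−0.6) × 0.9 × 0.25 = 0.00378
Highest score → slovak.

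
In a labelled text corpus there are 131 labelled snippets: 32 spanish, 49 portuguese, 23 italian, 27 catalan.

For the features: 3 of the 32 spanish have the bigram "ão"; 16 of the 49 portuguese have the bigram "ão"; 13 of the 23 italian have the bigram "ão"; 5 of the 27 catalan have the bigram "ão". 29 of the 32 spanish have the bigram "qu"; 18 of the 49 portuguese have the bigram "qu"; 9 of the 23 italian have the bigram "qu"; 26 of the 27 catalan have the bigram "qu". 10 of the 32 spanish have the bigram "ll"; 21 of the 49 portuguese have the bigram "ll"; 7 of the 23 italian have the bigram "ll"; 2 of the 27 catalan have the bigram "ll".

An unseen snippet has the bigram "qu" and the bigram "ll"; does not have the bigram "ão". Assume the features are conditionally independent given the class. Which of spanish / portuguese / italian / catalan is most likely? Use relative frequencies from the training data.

spanish

spanish: (32/131) × (29/32) × (29/32) × (10/32) ≈ 0.0626938
portuguese: (49/131) × (33/49) × (18/49) × (21/49) ≈ 0.039659
italian: (23/131) × (10/23) × (9/23) × (7/23) ≈ 0.00909104
catalan: (27/131) × (22/27) × (26/27) × (2/27) ≈ 0.0119792
Highest score → spanish.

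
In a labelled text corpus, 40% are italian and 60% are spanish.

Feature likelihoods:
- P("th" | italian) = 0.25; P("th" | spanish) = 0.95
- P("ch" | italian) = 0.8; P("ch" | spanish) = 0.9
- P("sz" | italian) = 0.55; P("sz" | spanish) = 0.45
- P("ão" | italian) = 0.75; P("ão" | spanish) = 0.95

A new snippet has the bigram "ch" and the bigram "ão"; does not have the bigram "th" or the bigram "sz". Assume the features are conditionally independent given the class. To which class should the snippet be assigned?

italian

italian: 0.4 × (1−0.25) × 0.8 × (1−0.55) × 0.75 = 0.081
spanish: 0.6 × (1−0.95) × 0.9 × (1−0.45) × 0.95 = 0.0141075
Highest score → italian.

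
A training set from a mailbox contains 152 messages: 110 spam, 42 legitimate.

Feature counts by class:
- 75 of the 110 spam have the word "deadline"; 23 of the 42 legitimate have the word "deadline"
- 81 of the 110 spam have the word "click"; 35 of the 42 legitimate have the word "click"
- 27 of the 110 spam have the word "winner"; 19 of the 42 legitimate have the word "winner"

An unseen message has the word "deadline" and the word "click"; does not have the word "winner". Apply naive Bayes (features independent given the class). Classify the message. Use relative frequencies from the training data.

spam

spam: (110/152) × (75/110) × (81/110) × (83/110) ≈ 0.274155
legitimate: (42/152) × (23/42) × (35/42) × (23/42) ≈ 0.0690528
Highest score → spam.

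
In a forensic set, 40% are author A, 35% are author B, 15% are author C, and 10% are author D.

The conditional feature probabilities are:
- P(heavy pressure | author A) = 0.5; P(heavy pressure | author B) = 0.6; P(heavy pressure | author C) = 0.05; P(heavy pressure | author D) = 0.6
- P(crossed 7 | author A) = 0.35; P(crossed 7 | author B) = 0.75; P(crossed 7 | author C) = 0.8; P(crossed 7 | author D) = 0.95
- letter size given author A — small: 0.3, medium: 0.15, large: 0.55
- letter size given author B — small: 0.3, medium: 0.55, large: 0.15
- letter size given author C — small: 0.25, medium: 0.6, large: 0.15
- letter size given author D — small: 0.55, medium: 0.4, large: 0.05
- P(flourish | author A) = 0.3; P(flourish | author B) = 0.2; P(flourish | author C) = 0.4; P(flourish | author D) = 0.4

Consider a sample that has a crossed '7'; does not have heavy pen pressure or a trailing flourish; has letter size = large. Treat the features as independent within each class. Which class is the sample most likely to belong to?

author A

author A: 0.4 × (1−0.5) × 0.35 × 0.55 × (1−0.3) = 0.02695
author B: 0.35 × (1−0.6) × 0.75 × 0.15 × (1−0.2) = 0.0126
author C: 0.15 × (1−0.05) × 0.8 × 0.15 × (1−0.4) = 0.01026
author D: 0.1 × (1−0.6) × 0.95 × 0.05 × (1−0.4) = 0.00114
Highest score → author A.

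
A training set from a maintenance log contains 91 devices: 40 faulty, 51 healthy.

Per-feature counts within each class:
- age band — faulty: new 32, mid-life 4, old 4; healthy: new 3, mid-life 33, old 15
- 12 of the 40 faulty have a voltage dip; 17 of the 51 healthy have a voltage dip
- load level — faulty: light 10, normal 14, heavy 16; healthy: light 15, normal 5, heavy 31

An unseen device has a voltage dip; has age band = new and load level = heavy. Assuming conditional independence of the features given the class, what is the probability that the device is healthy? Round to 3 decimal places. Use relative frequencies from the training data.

faulty: (40/91) × (32/40) × (12/40) × (16/40) ≈ 0.0421978
healthy: (51/91) × (3/51) × (17/51) × (31/51) ≈ 0.00667959
P(healthy | x) = 0.00667959 / 0.04887739 ≈ 0.137

0.137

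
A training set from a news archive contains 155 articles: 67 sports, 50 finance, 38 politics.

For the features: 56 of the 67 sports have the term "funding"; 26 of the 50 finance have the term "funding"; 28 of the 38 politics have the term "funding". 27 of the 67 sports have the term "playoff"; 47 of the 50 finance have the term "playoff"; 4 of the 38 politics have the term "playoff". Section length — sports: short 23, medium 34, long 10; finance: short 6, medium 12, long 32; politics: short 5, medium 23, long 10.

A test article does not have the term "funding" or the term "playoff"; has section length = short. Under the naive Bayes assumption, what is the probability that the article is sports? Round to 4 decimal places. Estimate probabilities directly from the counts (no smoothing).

sports: (67/155) × (11/67) × (40/67) × (23/67) ≈ 0.0145445
finance: (50/155) × (24/50) × (3/50) × (6/50) ≈ 0.00111484
politics: (38/155) × (10/38) × (34/38) × (5/38) ≈ 0.00759539
P(sports | x) = 0.0145445 / 0.02325473 ≈ 0.6254

0.6254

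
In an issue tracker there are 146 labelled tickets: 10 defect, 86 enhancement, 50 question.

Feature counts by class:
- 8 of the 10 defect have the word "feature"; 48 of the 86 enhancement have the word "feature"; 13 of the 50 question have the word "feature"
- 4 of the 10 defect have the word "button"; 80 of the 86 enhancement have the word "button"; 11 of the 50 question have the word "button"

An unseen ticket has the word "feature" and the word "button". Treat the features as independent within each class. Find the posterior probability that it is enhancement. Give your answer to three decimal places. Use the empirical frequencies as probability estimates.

defect: (10/146) × (8/10) × (4/10) ≈ 0.0219178
enhancement: (86/146) × (48/86) × (80/86) ≈ 0.30583
question: (50/146) × (13/50) × (11/50) ≈ 0.019589
P(enhancement | x) = 0.30583 / 0.3473368 ≈ 0.880

0.880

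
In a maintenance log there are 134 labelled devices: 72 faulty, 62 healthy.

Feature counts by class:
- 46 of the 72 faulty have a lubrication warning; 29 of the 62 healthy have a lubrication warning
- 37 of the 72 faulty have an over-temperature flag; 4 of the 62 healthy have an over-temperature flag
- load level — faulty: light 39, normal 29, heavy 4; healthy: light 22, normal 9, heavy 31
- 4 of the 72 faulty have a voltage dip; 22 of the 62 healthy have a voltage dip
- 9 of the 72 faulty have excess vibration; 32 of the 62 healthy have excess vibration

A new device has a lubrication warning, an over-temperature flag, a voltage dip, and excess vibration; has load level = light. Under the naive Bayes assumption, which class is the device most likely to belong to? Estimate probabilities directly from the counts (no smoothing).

faulty: (72/134) × (46/72) × (37/72) × (39/72) × (4/72) × (9/72) ≈ 0.000663578
healthy: (62/134) × (29/62) × (4/62) × (22/62) × (22/62) × (32/62) ≈ 0.000907364
Highest score → healthy.

healthy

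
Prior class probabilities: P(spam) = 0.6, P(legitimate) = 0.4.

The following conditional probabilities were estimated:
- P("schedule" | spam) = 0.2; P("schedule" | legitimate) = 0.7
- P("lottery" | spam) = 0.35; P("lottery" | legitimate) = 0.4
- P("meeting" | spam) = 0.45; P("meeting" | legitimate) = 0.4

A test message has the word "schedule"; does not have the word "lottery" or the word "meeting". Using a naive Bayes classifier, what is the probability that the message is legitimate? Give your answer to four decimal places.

spam: 0.6 × 0.2 × (1−0.35) × (1−0.45) = 0.0429
legitimate: 0.4 × 0.7 × (1−0.4) × (1−0.4) = 0.1008
P(legitimate | x) = 0.1008 / 0.1437 ≈ 0.7015

0.7015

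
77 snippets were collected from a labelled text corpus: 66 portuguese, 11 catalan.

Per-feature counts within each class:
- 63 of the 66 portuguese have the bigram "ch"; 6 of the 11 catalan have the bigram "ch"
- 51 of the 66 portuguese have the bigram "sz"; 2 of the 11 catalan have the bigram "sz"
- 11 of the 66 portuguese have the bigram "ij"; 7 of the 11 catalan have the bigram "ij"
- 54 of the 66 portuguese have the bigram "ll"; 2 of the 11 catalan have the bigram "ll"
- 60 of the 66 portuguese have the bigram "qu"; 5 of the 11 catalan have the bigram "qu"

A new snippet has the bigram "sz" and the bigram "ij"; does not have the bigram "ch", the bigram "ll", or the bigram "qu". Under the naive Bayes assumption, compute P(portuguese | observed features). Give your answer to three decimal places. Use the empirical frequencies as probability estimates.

0.024

portuguese: (66/77) × (3/66) × (51/66) × (11/66) × (12/66) × (6/66) ≈ 0.0000829373
catalan: (11/77) × (5/11) × (2/11) × (7/11) × (9/11) × (6/11) ≈ 0.00335298
P(portuguese | x) = 0.0000829373 / 0.0034359173 ≈ 0.024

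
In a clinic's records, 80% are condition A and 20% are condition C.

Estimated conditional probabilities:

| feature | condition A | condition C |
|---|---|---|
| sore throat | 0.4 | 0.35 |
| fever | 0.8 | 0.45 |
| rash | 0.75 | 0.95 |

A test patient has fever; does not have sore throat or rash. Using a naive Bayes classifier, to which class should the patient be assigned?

condition A: 0.8 × (1−0.4) × 0.8 × (1−0.75) = 0.096
condition C: 0.2 × (1−0.35) × 0.45 × (1−0.95) = 0.002925
Highest score → condition A.

condition A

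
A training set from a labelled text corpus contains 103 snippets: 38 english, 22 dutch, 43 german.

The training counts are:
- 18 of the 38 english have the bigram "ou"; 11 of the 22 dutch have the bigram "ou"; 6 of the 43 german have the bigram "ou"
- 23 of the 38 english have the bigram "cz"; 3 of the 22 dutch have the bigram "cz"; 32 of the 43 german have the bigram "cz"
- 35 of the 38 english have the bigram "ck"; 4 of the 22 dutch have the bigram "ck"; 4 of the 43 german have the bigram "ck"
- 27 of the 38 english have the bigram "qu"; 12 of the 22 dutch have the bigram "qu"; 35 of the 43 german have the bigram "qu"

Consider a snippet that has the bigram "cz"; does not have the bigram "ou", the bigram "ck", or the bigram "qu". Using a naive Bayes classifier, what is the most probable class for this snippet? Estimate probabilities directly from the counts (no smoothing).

english: (38/103) × (20/38) × (23/38) × (3/38) × (11/38) ≈ 0.00268586
dutch: (22/103) × (11/22) × (3/22) × (18/22) × (10/22) ≈ 0.00541603
german: (43/103) × (37/43) × (32/43) × (39/43) × (8/43) ≈ 0.0451091
Highest score → german.

german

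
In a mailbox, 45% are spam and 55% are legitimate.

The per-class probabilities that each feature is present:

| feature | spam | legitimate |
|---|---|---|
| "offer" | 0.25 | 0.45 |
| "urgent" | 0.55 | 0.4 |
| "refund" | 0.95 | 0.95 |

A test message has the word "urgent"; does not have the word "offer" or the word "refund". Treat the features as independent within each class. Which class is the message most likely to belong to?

spam: 0.45 × (1−0.25) × 0.55 × (1−0.95) = 0.00928125
legitimate: 0.55 × (1−0.45) × 0.4 × (1−0.95) = 0.00605
Highest score → spam.

spam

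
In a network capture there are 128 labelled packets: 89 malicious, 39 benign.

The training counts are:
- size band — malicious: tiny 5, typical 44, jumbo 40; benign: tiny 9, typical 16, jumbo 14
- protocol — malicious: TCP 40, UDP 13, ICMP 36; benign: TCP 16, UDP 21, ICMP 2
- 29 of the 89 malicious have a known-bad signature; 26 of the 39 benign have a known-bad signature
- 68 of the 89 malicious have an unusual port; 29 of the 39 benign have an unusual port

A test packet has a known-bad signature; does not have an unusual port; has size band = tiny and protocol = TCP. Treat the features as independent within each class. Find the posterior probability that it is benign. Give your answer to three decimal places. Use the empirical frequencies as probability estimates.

malicious: (89/128) × (5/89) × (40/89) × (29/89) × (21/89) ≈ 0.00134979
benign: (39/128) × (9/39) × (16/39) × (26/39) × (10/39) ≈ 0.00493097
P(benign | x) = 0.00493097 / 0.00628076 ≈ 0.785

0.785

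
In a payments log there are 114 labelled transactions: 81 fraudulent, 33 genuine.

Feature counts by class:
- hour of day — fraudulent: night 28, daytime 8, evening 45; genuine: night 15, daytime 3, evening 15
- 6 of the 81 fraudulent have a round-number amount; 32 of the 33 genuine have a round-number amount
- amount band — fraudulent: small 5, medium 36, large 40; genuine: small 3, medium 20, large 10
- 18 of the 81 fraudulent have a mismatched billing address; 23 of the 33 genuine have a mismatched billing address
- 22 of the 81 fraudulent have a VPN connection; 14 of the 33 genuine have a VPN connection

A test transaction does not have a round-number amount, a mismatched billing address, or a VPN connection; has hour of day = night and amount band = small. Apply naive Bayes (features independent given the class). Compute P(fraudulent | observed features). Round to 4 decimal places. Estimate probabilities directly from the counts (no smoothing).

fraudulent: (81/114) × (28/81) × (75/81) × (5/81) × (63/81) × (59/81) ≈ 0.00795311
genuine: (33/114) × (15/33) × (1/33) × (3/33) × (10/33) × (19/33) ≈ 0.000063242
P(fraudulent | x) = 0.00795311 / 0.008016352 ≈ 0.9921

0.9921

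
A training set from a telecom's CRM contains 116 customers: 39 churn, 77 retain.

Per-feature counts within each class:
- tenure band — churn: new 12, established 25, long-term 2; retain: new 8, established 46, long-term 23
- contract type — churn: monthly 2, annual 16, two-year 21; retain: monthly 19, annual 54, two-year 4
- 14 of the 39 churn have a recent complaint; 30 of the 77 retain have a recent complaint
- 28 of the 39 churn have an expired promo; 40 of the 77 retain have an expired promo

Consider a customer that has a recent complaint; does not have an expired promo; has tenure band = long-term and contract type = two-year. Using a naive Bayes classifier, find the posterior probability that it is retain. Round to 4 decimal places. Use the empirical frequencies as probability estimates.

0.6723

churn: (39/116) × (2/39) × (21/39) × (14/39) × (11/39) ≈ 0.000939979
retain: (77/116) × (23/77) × (4/77) × (30/77) × (37/77) ≈ 0.00192833
P(retain | x) = 0.00192833 / 0.002868309 ≈ 0.6723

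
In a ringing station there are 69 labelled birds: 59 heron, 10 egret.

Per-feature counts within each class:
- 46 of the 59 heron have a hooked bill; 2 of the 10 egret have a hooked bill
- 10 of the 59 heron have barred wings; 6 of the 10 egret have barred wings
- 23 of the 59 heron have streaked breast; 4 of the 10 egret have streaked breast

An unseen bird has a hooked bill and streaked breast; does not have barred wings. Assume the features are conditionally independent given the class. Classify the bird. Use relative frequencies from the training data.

heron: (59/69) × (46/59) × (49/59) × (23/59) ≈ 0.215838
egret: (10/69) × (2/10) × (4/10) × (4/10) ≈ 0.00463768
Highest score → heron.

heron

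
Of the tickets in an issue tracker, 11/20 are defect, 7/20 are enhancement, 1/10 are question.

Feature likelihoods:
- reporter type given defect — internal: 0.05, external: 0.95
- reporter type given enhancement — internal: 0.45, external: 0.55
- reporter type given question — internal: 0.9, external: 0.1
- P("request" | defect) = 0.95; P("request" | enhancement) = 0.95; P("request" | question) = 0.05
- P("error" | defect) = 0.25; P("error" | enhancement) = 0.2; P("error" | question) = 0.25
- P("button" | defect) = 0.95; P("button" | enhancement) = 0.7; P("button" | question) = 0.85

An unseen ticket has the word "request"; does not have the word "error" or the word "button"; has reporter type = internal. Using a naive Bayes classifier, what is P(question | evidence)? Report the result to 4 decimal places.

0.0135

defect: 0.55 × 0.05 × 0.95 × (1−0.25) × (1−0.95) = 0.0009796875
enhancement: 0.35 × 0.45 × 0.95 × (1−0.2) × (1−0.7) = 0.03591
question: 0.1 × 0.9 × 0.05 × (1−0.25) × (1−0.85) = 0.00050625
P(question | x) = 0.00050625 / 0.0373959375 ≈ 0.0135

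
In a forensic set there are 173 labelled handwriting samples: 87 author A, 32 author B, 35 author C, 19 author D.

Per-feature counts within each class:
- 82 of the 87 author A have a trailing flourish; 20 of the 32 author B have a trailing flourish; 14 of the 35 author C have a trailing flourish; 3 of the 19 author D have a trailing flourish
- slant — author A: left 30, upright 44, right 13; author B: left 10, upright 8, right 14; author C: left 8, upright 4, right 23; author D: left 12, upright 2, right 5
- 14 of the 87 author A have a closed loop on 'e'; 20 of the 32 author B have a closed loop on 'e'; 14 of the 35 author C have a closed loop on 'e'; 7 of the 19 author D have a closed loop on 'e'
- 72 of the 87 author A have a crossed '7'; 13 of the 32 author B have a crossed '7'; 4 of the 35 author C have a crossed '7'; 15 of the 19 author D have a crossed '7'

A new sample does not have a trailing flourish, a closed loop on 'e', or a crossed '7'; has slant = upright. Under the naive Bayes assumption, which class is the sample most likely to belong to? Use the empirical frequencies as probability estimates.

author A: (87/173) × (5/87) × (44/87) × (73/87) × (15/87) ≈ 0.00211462
author B: (32/173) × (12/32) × (8/32) × (12/32) × (19/32) ≈ 0.00386109
author C: (35/173) × (21/35) × (4/35) × (21/35) × (31/35) ≈ 0.00737242
author D: (19/173) × (16/19) × (2/19) × (12/19) × (4/19) ≈ 0.00129445
Highest score → author C.

author C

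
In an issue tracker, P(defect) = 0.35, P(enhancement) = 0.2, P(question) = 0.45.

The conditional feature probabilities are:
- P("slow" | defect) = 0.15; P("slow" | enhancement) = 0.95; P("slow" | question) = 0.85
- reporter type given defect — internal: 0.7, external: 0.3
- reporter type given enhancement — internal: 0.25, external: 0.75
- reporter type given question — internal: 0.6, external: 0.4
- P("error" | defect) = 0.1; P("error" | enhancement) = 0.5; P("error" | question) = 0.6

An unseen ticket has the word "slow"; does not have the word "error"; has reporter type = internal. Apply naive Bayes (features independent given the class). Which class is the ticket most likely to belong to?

defect: 0.35 × 0.15 × 0.7 × (1−0.1) = 0.033075
enhancement: 0.2 × 0.95 × 0.25 × (1−0.5) = 0.02375
question: 0.45 × 0.85 × 0.6 × (1−0.6) = 0.0918
Highest score → question.

question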